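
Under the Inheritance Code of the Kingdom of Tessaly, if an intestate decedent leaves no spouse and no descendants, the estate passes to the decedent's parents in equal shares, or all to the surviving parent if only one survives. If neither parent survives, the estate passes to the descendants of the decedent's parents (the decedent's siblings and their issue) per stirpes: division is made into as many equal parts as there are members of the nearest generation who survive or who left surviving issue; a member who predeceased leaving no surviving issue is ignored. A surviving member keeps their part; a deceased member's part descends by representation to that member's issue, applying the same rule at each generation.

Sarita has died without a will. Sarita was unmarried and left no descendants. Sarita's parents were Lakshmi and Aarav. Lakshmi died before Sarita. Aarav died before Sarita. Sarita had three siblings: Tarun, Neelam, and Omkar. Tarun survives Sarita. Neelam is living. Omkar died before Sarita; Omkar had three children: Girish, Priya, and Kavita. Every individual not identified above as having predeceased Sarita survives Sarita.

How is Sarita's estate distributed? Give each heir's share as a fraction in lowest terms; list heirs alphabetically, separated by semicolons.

Girish 1/9; Kavita 1/9; Neelam 1/3; Priya 1/9; Tarun 1/3

Neither parent survives and there are no descendants, so the estate passes to Sarita's siblings and their issue per stirpes.
The estate is divided into 3 equal shares of 1/3 among Tarun, Neelam, Omkar.
Tarun is living and takes 1/3.
Neelam is living and takes 1/3.
Omkar predeceased; the 1/3 allotted to Omkar's branch passes to Omkar's issue by representation.
The 1/3 is divided into 3 equal shares of 1/9 among Girish, Priya, Kavita.
Girish is living and takes 1/9.
Priya is living and takes 1/9.
Kavita is living and takes 1/9.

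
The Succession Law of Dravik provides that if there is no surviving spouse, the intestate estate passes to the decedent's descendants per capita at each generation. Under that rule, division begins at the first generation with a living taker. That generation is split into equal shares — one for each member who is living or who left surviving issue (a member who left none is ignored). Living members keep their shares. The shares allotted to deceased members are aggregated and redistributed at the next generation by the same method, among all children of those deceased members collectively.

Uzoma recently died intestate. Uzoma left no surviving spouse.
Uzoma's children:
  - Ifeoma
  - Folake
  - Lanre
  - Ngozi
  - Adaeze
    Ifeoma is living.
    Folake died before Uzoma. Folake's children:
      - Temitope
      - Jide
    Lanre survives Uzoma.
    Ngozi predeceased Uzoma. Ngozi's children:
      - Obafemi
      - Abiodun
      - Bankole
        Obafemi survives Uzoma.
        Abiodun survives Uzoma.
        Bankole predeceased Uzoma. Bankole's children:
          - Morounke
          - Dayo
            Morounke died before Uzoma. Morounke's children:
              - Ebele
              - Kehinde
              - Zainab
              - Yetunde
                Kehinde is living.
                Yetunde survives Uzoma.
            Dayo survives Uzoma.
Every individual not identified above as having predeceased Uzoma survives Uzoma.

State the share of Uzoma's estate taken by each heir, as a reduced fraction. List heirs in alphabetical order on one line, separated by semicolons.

There is no surviving spouse, so the entire estate passes to Uzoma's descendants per capita at each generation.
At generation 1 (Ifeoma, Folake, Lanre, Ngozi, Adaeze) there are 5 shares of (1)/5 = 1/5 each.
Living: Ifeoma, Lanre, and Adaeze — each takes 1/5.
Deceased: Folake and Ngozi. Their combined 2/5 is pooled and carried to generation 2.
At generation 2 (Temitope, Jide, Obafemi, Abiodun, Bankole) there are 5 shares of (2/5)/5 = 2/25 each.
Living: Temitope, Jide, Obafemi, and Abiodun — each takes 2/25.
Deceased: Bankole. That 2/25 share is carried to generation 3.
At generation 3 (Morounke, Dayo) there are 2 shares of (2/25)/2 = 1/25 each.
Living: Dayo — each takes 1/25.
Deceased: Morounke. That 1/25 share is carried to generation 4.
At generation 4 (Ebele, Kehinde, Zainab, Yetunde) there are 4 shares of (1/25)/4 = 1/100 each.
Living: Ebele, Kehinde, Zainab, and Yetunde — each takes 1/100.

Abiodun 2/25; Adaeze 1/5; Dayo 1/25; Ebele 1/100; Ifeoma 1/5; Jide 2/25; Kehinde 1/100; Lanre 1/5; Obafemi 2/25; Temitope 2/25; Yetunde 1/100; Zainab 1/100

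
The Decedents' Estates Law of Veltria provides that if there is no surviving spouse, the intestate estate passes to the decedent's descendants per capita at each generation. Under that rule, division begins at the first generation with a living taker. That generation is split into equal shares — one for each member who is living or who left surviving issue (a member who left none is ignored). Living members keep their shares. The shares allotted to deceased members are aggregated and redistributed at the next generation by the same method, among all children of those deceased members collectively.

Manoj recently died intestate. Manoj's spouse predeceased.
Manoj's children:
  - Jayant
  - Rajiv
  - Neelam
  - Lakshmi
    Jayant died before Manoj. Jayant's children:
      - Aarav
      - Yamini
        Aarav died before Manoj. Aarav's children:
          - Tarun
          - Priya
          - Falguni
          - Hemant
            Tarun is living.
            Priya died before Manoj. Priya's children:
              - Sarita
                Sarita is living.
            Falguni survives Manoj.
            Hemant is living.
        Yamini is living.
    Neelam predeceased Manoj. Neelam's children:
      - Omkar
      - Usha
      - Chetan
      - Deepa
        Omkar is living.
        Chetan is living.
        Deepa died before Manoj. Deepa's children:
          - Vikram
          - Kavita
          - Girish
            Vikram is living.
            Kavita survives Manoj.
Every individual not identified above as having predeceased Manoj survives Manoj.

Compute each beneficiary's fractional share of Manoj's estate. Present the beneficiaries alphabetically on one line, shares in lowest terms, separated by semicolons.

There is no surviving spouse, so the entire estate passes to Manoj's descendants per capita at each generation.
At generation 1 (Jayant, Rajiv, Neelam, Lakshmi) there are 4 shares of (1)/4 = 1/4 each.
Living: Rajiv and Lakshmi — each takes 1/4.
Deceased: Jayant and Neelam. Their combined 1/2 is pooled and carried to generation 2.
At generation 2 (Aarav, Yamini, Omkar, Usha, Chetan, Deepa) there are 6 shares of (1/2)/6 = 1/12 each.
Living: Yamini, Omkar, Usha, and Chetan — each takes 1/12.
Deceased: Aarav and Deepa. Their combined 1/6 is pooled and carried to generation 3.
At generation 3 (Tarun, Priya, Falguni, Hemant, Vikram, Kavita, Girish) there are 7 shares of (1/6)/7 = 1/42 each.
Living: Tarun, Falguni, Hemant, Vikram, Kavita, and Girish — each takes 1/42.
Deceased: Priya. That 1/42 share is carried to generation 4.
At generation 4 (Sarita) there are 1 shares of (1/42)/1 = 1/42 each.
Living: Sarita — each takes 1/42.

Chetan 1/12; Falguni 1/42; Girish 1/42; Hemant 1/42; Kavita 1/42; Lakshmi 1/4; Omkar 1/12; Rajiv 1/4; Sarita 1/42; Tarun 1/42; Usha 1/12; Vikram 1/42; Yamini 1/12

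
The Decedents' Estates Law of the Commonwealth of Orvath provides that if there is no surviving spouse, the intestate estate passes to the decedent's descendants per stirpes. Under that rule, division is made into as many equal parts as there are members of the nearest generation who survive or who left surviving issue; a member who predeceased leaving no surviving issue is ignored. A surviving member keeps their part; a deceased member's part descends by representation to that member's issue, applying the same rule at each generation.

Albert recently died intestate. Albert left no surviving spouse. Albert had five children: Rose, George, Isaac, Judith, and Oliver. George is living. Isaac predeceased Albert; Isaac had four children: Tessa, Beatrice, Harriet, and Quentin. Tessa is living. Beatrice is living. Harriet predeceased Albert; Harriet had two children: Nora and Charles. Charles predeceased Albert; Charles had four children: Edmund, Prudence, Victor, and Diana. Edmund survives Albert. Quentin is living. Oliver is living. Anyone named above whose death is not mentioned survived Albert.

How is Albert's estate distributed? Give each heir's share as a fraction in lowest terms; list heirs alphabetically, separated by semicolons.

Beatrice 1/20; Diana 1/160; Edmund 1/160; George 1/5; Judith 1/5; Nora 1/40; Oliver 1/5; Prudence 1/160; Quentin 1/20; Rose 1/5; Tessa 1/20; Victor 1/160

There is no surviving spouse, so the entire estate passes to Albert's descendants per stirpes.
The estate is divided into 5 equal shares of 1/5 among Rose, George, Isaac, Judith, Oliver.
Rose is living and takes 1/5.
George is living and takes 1/5.
Isaac predeceased; the 1/5 allotted to Isaac's branch passes to Isaac's issue by representation.
The 1/5 is divided into 4 equal shares of 1/20 among Tessa, Beatrice, Harriet, Quentin.
Tessa is living and takes 1/20.
Beatrice is living and takes 1/20.
Harriet predeceased; the 1/20 allotted to Harriet's branch passes to Harriet's issue by representation.
The 1/20 is divided into 2 equal shares of 1/40 among Nora, Charles.
Nora is living and takes 1/40.
Charles predeceased; the 1/40 allotted to Charles's branch passes to Charles's issue by representation.
The 1/40 is divided into 4 equal shares of 1/160 among Edmund, Prudence, Victor, Diana.
Edmund is living and takes 1/160.
Prudence is living and takes 1/160.
Victor is living and takes 1/160.
Diana is living and takes 1/160.
Quentin is living and takes 1/20.
Judith is living and takes 1/5.
Oliver is living and takes 1/5.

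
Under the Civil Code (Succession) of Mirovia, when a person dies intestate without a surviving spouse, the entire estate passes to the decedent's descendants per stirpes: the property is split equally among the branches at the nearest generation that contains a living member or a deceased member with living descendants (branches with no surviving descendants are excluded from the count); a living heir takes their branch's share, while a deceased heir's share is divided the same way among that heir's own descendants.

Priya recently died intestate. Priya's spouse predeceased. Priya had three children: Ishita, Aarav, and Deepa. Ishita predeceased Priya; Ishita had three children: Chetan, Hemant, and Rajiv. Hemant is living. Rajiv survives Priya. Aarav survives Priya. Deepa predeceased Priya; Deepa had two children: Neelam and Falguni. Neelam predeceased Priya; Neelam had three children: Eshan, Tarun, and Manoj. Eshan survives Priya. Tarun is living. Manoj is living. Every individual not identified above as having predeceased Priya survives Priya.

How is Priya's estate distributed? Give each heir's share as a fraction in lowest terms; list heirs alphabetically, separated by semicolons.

Aarav 1/3; Chetan 1/9; Eshan 1/18; Falguni 1/6; Hemant 1/9; Manoj 1/18; Rajiv 1/9; Tarun 1/18

There is no surviving spouse, so the entire estate passes to Priya's descendants per stirpes.
The estate is divided into 3 equal shares of 1/3 among Ishita, Aarav, Deepa.
Ishita predeceased; the 1/3 allotted to Ishita's branch passes to Ishita's issue by representation.
The 1/3 is divided into 3 equal shares of 1/9 among Chetan, Hemant, Rajiv.
Chetan is living and takes 1/9.
Hemant is living and takes 1/9.
Rajiv is living and takes 1/9.
Aarav is living and takes 1/3.
Deepa predeceased; the 1/3 allotted to Deepa's branch passes to Deepa's issue by representation.
The 1/3 is divided into 2 equal shares of 1/6 among Neelam, Falguni.
Neelam predeceased; the 1/6 allotted to Neelam's branch passes to Neelam's issue by representation.
The 1/6 is divided into 3 equal shares of 1/18 among Eshan, Tarun, Manoj.
Eshan is living and takes 1/18.
Tarun is living and takes 1/18.
Manoj is living and takes 1/18.
Falguni is living and takes 1/6.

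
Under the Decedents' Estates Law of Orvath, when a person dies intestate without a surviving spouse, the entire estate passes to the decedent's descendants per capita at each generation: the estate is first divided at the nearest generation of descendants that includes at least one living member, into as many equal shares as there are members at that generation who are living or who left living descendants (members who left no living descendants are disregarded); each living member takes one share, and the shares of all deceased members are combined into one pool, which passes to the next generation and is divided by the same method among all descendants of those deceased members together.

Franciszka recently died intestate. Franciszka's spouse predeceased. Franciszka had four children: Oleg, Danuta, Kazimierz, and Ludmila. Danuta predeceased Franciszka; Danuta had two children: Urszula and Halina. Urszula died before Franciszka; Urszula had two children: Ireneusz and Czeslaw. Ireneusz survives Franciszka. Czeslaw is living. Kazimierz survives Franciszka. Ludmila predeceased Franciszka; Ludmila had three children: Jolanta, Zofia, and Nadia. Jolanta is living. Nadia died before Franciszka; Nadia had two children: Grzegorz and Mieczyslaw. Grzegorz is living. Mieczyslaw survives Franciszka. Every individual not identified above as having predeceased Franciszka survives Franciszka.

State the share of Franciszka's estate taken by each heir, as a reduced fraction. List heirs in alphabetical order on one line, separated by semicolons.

There is no surviving spouse, so the entire estate passes to Franciszka's descendants per capita at each generation.
At generation 1 (Oleg, Danuta, Kazimierz, Ludmila) there are 4 shares of (1)/4 = 1/4 each.
Living: Oleg and Kazimierz — each takes 1/4.
Deceased: Danuta and Ludmila. Their combined 1/2 is pooled and carried to generation 2.
At generation 2 (Urszula, Halina, Jolanta, Zofia, Nadia) there are 5 shares of (1/2)/5 = 1/10 each.
Living: Halina, Jolanta, and Zofia — each takes 1/10.
Deceased: Urszula and Nadia. Their combined 1/5 is pooled and carried to generation 3.
At generation 3 (Ireneusz, Czeslaw, Grzegorz, Mieczyslaw) there are 4 shares of (1/5)/4 = 1/20 each.
Living: Ireneusz, Czeslaw, Grzegorz, and Mieczyslaw — each takes 1/20.

Czeslaw 1/20; Grzegorz 1/20; Halina 1/10; Ireneusz 1/20; Jolanta 1/10; Kazimierz 1/4; Mieczyslaw 1/20; Oleg 1/4; Zofia 1/10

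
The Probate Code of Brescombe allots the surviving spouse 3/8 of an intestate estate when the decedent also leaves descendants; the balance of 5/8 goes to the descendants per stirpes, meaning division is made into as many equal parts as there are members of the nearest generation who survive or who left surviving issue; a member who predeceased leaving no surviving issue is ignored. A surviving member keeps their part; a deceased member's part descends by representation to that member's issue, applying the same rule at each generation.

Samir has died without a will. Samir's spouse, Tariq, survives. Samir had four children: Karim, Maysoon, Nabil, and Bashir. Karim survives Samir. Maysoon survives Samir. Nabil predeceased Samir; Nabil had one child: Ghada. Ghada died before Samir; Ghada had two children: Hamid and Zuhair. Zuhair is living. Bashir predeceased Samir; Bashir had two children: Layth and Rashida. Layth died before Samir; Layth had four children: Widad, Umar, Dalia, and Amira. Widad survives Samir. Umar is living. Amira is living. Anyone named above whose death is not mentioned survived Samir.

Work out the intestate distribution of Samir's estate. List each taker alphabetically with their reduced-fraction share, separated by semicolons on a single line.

Tariq, as surviving spouse, takes 3/8.
The remaining 5/8 passes to Samir's descendants per stirpes.
The 5/8 is divided into 4 equal shares of 5/32 among Karim, Maysoon, Nabil, Bashir.
Karim is living and takes 5/32.
Maysoon is living and takes 5/32.
Nabil predeceased; the 5/32 allotted to Nabil's branch passes to Nabil's issue by representation.
Ghada's line is the sole branch at this level, so the full 5/32 passes to Ghada's issue by representation.
The 5/32 is divided into 2 equal shares of 5/64 among Hamid, Zuhair.
Hamid is living and takes 5/64.
Zuhair is living and takes 5/64.
Bashir predeceased; the 5/32 allotted to Bashir's branch passes to Bashir's issue by representation.
The 5/32 is divided into 2 equal shares of 5/64 among Layth, Rashida.
Layth predeceased; the 5/64 allotted to Layth's branch passes to Layth's issue by representation.
The 5/64 is divided into 4 equal shares of 5/256 among Widad, Umar, Dalia, Amira.
Widad is living and takes 5/256.
Umar is living and takes 5/256.
Dalia is living and takes 5/256.
Amira is living and takes 5/256.
Rashida is living and takes 5/64.

Amira 5/256; Dalia 5/256; Hamid 5/64; Karim 5/32; Maysoon 5/32; Rashida 5/64; Tariq 3/8; Umar 5/256; Widad 5/256; Zuhair 5/64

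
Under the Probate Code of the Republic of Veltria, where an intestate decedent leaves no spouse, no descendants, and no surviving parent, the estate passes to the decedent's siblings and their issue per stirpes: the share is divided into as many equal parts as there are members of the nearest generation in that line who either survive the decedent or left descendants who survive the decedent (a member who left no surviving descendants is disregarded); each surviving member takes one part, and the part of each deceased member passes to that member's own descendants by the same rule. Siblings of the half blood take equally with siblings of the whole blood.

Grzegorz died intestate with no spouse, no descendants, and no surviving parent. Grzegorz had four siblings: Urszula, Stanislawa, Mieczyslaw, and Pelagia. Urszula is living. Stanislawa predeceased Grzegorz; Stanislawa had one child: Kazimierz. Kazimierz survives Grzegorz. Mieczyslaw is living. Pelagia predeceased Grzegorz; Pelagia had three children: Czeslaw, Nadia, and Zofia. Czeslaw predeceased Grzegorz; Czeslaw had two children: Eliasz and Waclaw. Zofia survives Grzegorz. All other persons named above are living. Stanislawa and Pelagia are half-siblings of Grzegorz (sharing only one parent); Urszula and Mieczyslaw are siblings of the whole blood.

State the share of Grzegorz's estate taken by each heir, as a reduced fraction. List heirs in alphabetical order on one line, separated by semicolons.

Eliasz 1/24; Kazimierz 1/4; Mieczyslaw 1/4; Nadia 1/12; Urszula 1/4; Waclaw 1/24; Zofia 1/12

No spouse, descendants, or parent survives, so the estate passes to Grzegorz's siblings per stirpes.
Half-blood and whole-blood siblings take equally under the stated rule.
The estate is divided into 4 equal shares of 1/4 among Urszula, Stanislawa, Mieczyslaw, Pelagia.
Urszula is living and takes 1/4.
Stanislawa predeceased; the 1/4 allotted to Stanislawa's branch passes to Stanislawa's issue by representation.
Kazimierz is the sole taker at this level and receives the full 1/4.
Mieczyslaw is living and takes 1/4.
Pelagia predeceased; the 1/4 allotted to Pelagia's branch passes to Pelagia's issue by representation.
The 1/4 is divided into 3 equal shares of 1/12 among Czeslaw, Nadia, Zofia.
Czeslaw predeceased; the 1/12 allotted to Czeslaw's branch passes to Czeslaw's issue by representation.
The 1/12 is divided into 2 equal shares of 1/24 among Eliasz, Waclaw.
Eliasz is living and takes 1/24.
Waclaw is living and takes 1/24.
Nadia is living and takes 1/12.
Zofia is living and takes 1/12.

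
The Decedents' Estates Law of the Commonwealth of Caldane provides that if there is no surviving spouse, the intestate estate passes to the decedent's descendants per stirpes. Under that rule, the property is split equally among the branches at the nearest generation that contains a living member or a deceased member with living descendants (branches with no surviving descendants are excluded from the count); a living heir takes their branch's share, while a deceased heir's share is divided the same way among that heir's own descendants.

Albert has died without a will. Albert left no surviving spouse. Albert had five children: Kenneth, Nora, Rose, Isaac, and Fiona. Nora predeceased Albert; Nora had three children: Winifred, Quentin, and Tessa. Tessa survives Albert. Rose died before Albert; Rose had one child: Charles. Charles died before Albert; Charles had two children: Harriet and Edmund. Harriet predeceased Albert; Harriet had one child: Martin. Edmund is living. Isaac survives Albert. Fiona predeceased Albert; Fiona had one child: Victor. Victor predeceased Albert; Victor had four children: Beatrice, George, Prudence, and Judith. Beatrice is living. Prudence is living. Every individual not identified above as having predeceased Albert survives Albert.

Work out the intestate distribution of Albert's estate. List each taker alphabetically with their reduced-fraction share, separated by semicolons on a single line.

Beatrice 1/20; Edmund 1/10; George 1/20; Isaac 1/5; Judith 1/20; Kenneth 1/5; Martin 1/10; Prudence 1/20; Quentin 1/15; Tessa 1/15; Winifred 1/15

There is no surviving spouse, so the entire estate passes to Albert's descendants per stirpes.
The estate is divided into 5 equal shares of 1/5 among Kenneth, Nora, Rose, Isaac, Fiona.
Kenneth is living and takes 1/5.
Nora predeceased; the 1/5 allotted to Nora's branch passes to Nora's issue by representation.
The 1/5 is divided into 3 equal shares of 1/15 among Winifred, Quentin, Tessa.
Winifred is living and takes 1/15.
Quentin is living and takes 1/15.
Tessa is living and takes 1/15.
Rose predeceased; the 1/5 allotted to Rose's branch passes to Rose's issue by representation.
Charles's line is the sole branch at this level, so the full 1/5 passes to Charles's issue by representation.
The 1/5 is divided into 2 equal shares of 1/10 among Harriet, Edmund.
Harriet predeceased; the 1/10 allotted to Harriet's branch passes to Harriet's issue by representation.
Martin is the sole taker at this level and receives the full 1/10.
Edmund is living and takes 1/10.
Isaac is living and takes 1/5.
Fiona predeceased; the 1/5 allotted to Fiona's branch passes to Fiona's issue by representation.
Victor's line is the sole branch at this level, so the full 1/5 passes to Victor's issue by representation.
The 1/5 is divided into 4 equal shares of 1/20 among Beatrice, George, Prudence, Judith.
Beatrice is living and takes 1/20.
George is living and takes 1/20.
Prudence is living and takes 1/20.
Judith is living and takes 1/20.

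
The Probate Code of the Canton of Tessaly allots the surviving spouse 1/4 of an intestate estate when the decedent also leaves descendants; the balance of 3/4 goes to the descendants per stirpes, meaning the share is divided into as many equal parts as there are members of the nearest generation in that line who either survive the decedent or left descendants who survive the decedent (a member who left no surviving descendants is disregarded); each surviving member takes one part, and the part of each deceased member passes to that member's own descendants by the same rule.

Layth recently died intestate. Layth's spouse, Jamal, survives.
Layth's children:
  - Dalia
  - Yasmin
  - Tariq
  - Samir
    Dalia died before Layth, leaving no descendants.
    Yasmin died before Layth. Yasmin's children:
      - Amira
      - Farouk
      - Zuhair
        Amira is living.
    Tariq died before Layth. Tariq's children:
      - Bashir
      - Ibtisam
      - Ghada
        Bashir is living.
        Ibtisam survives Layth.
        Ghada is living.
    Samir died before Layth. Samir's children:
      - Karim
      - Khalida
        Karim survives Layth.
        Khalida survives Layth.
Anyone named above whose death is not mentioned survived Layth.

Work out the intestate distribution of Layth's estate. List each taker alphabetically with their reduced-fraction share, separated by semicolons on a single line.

Jamal, as surviving spouse, takes 1/4.
The remaining 3/4 passes to Layth's descendants per stirpes.
Dalia left no surviving issue, so that branch lapses and is disregarded.
The 3/4 is divided into 3 equal shares of 1/4 among Yasmin, Tariq, Samir.
Yasmin predeceased; the 1/4 allotted to Yasmin's branch passes to Yasmin's issue by representation.
The 1/4 is divided into 3 equal shares of 1/12 among Amira, Farouk, Zuhair.
Amira is living and takes 1/12.
Farouk is living and takes 1/12.
Zuhair is living and takes 1/12.
Tariq predeceased; the 1/4 allotted to Tariq's branch passes to Tariq's issue by representation.
The 1/4 is divided into 3 equal shares of 1/12 among Bashir, Ibtisam, Ghada.
Bashir is living and takes 1/12.
Ibtisam is living and takes 1/12.
Ghada is living and takes 1/12.
Samir predeceased; the 1/4 allotted to Samir's branch passes to Samir's issue by representation.
The 1/4 is divided into 2 equal shares of 1/8 among Karim, Khalida.
Karim is living and takes 1/8.
Khalida is living and takes 1/8.

Amira 1/12; Bashir 1/12; Farouk 1/12; Ghada 1/12; Ibtisam 1/12; Jamal 1/4; Karim 1/8; Khalida 1/8; Zuhair 1/12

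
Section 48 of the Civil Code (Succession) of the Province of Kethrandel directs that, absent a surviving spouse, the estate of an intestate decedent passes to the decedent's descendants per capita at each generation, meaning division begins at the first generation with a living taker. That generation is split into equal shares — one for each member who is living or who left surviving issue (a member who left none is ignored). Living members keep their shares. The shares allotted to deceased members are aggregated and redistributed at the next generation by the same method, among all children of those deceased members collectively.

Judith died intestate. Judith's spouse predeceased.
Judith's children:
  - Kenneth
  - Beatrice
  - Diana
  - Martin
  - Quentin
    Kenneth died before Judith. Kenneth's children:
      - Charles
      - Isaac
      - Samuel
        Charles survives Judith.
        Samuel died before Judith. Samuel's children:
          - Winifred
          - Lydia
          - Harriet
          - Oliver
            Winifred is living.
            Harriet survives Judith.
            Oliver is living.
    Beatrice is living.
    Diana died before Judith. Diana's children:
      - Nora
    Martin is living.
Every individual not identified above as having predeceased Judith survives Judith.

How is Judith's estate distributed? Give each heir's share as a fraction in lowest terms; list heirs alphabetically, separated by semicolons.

There is no surviving spouse, so the entire estate passes to Judith's descendants per capita at each generation.
At generation 1 (Kenneth, Beatrice, Diana, Martin, Quentin) there are 5 shares of (1)/5 = 1/5 each.
Living: Beatrice, Martin, and Quentin — each takes 1/5.
Deceased: Kenneth and Diana. Their combined 2/5 is pooled and carried to generation 2.
At generation 2 (Charles, Isaac, Samuel, Nora) there are 4 shares of (2/5)/4 = 1/10 each.
Living: Charles, Isaac, and Nora — each takes 1/10.
Deceased: Samuel. That 1/10 share is carried to generation 3.
At generation 3 (Winifred, Lydia, Harriet, Oliver) there are 4 shares of (1/10)/4 = 1/40 each.
Living: Winifred, Lydia, Harriet, and Oliver — each takes 1/40.

Beatrice 1/5; Charles 1/10; Harriet 1/40; Isaac 1/10; Lydia 1/40; Martin 1/5; Nora 1/10; Oliver 1/40; Quentin 1/5; Winifred 1/40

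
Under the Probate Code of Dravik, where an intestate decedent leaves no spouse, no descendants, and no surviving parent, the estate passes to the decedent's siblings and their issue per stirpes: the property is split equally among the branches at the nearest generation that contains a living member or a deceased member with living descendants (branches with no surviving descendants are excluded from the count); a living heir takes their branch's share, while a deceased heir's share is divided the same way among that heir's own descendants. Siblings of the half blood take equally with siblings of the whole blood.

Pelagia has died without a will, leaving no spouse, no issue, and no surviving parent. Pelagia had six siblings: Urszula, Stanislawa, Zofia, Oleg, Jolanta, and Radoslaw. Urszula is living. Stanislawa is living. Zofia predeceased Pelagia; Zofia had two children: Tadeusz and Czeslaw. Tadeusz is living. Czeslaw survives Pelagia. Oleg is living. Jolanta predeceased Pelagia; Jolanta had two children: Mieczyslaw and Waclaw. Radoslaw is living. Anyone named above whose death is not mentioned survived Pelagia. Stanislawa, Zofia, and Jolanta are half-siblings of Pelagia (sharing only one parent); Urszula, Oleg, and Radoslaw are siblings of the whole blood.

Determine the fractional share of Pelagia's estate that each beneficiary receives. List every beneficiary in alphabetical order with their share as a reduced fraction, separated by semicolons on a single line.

No spouse, descendants, or parent survives, so the estate passes to Pelagia's siblings per stirpes.
Half-blood and whole-blood siblings take equally under the stated rule.
The estate is divided into 6 equal shares of 1/6 among Urszula, Stanislawa, Zofia, Oleg, Jolanta, Radoslaw.
Urszula is living and takes 1/6.
Stanislawa is living and takes 1/6.
Zofia predeceased; the 1/6 allotted to Zofia's branch passes to Zofia's issue by representation.
The 1/6 is divided into 2 equal shares of 1/12 among Tadeusz, Czeslaw.
Tadeusz is living and takes 1/12.
Czeslaw is living and takes 1/12.
Oleg is living and takes 1/6.
Jolanta predeceased; the 1/6 allotted to Jolanta's branch passes to Jolanta's issue by representation.
The 1/6 is divided into 2 equal shares of 1/12 among Mieczyslaw, Waclaw.
Mieczyslaw is living and takes 1/12.
Waclaw is living and takes 1/12.
Radoslaw is living and takes 1/6.

Czeslaw 1/12; Mieczyslaw 1/12; Oleg 1/6; Radoslaw 1/6; Stanislawa 1/6; Tadeusz 1/12; Urszula 1/6; Waclaw 1/12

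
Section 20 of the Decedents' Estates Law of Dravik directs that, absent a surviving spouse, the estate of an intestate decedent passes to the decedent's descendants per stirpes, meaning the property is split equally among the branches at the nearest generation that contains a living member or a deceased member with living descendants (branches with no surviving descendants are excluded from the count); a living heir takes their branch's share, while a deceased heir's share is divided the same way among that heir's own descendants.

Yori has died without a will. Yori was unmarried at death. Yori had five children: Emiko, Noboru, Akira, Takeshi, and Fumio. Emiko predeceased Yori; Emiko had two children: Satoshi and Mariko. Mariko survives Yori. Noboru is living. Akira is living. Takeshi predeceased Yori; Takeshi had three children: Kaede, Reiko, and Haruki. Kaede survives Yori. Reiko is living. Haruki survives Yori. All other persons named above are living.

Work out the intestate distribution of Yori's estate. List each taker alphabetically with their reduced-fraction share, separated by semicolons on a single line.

There is no surviving spouse, so the entire estate passes to Yori's descendants per stirpes.
The estate is divided into 5 equal shares of 1/5 among Emiko, Noboru, Akira, Takeshi, Fumio.
Emiko predeceased; the 1/5 allotted to Emiko's branch passes to Emiko's issue by representation.
The 1/5 is divided into 2 equal shares of 1/10 among Satoshi, Mariko.
Satoshi is living and takes 1/10.
Mariko is living and takes 1/10.
Noboru is living and takes 1/5.
Akira is living and takes 1/5.
Takeshi predeceased; the 1/5 allotted to Takeshi's branch passes to Takeshi's issue by representation.
The 1/5 is divided into 3 equal shares of 1/15 among Kaede, Reiko, Haruki.
Kaede is living and takes 1/15.
Reiko is living and takes 1/15.
Haruki is living and takes 1/15.
Fumio is living and takes 1/5.

Akira 1/5; Fumio 1/5; Haruki 1/15; Kaede 1/15; Mariko 1/10; Noboru 1/5; Reiko 1/15; Satoshi 1/10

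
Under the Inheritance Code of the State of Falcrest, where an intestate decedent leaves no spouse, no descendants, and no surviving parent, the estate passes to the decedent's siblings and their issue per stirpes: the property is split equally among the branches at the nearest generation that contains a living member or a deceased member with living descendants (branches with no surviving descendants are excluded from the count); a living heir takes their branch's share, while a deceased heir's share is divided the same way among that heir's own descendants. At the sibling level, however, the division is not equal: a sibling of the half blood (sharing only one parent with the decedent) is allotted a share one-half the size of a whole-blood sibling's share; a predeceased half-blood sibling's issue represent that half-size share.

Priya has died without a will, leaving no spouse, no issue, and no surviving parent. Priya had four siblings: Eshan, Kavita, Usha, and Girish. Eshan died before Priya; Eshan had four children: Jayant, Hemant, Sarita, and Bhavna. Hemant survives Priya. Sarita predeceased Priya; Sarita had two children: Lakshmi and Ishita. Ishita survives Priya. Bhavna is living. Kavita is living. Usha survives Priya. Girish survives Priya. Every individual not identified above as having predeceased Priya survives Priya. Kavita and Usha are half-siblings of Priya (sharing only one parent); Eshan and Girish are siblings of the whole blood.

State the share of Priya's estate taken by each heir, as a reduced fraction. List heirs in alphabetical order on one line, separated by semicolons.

No spouse, descendants, or parent survives, so the estate passes to Priya's siblings per stirpes.
Half-blood siblings count for one-half the weight of whole-blood siblings at the initial division.
Dividing 1 in proportion to weights (total weight 3): Eshan (weight 1) → 1/3; Kavita (weight 1/2) → 1/6; Usha (weight 1/2) → 1/6; Girish (weight 1) → 1/3.
Eshan predeceased; the 1/3 allotted to Eshan's branch passes to Eshan's issue by representation.
The 1/3 is divided into 4 equal shares of 1/12 among Jayant, Hemant, Sarita, Bhavna.
Jayant is living and takes 1/12.
Hemant is living and takes 1/12.
Sarita predeceased; the 1/12 allotted to Sarita's branch passes to Sarita's issue by representation.
The 1/12 is divided into 2 equal shares of 1/24 among Lakshmi, Ishita.
Lakshmi is living and takes 1/24.
Ishita is living and takes 1/24.
Bhavna is living and takes 1/12.
Kavita is living and takes 1/6.
Usha is living and takes 1/6.
Girish is living and takes 1/3.

Bhavna 1/12; Girish 1/3; Hemant 1/12; Ishita 1/24; Jayant 1/12; Kavita 1/6; Lakshmi 1/24; Usha 1/6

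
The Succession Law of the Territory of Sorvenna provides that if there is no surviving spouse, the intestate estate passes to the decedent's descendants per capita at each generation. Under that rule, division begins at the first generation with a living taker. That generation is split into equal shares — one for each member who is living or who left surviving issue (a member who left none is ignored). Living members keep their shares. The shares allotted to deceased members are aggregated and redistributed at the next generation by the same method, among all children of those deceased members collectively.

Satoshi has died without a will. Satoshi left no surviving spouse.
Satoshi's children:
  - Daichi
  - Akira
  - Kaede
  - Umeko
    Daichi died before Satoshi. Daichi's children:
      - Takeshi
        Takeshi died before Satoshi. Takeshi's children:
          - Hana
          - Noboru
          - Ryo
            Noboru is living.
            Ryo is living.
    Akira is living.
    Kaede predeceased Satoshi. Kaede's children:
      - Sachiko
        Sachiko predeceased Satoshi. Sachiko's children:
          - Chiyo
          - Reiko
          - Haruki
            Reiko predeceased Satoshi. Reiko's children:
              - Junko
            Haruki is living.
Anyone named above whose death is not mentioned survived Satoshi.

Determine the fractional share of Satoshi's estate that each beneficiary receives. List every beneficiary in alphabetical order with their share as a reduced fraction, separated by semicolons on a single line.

There is no surviving spouse, so the entire estate passes to Satoshi's descendants per capita at each generation.
At generation 1 (Daichi, Akira, Kaede, Umeko) there are 4 shares of (1)/4 = 1/4 each.
Living: Akira and Umeko — each takes 1/4.
Deceased: Daichi and Kaede. Their combined 1/2 is pooled and carried to generation 2.
At generation 2 (Takeshi, Sachiko) there are 2 shares of (1/2)/2 = 1/4 each.
Deceased: Takeshi and Sachiko. Their combined 1/2 is pooled and carried to generation 3.
At generation 3 (Hana, Noboru, Ryo, Chiyo, Reiko, Haruki) there are 6 shares of (1/2)/6 = 1/12 each.
Living: Hana, Noboru, Ryo, Chiyo, and Haruki — each takes 1/12.
Deceased: Reiko. That 1/12 share is carried to generation 4.
At generation 4 (Junko) there are 1 shares of (1/12)/1 = 1/12 each.
Living: Junko — each takes 1/12.

Akira 1/4; Chiyo 1/12; Hana 1/12; Haruki 1/12; Junko 1/12; Noboru 1/12; Ryo 1/12; Umeko 1/4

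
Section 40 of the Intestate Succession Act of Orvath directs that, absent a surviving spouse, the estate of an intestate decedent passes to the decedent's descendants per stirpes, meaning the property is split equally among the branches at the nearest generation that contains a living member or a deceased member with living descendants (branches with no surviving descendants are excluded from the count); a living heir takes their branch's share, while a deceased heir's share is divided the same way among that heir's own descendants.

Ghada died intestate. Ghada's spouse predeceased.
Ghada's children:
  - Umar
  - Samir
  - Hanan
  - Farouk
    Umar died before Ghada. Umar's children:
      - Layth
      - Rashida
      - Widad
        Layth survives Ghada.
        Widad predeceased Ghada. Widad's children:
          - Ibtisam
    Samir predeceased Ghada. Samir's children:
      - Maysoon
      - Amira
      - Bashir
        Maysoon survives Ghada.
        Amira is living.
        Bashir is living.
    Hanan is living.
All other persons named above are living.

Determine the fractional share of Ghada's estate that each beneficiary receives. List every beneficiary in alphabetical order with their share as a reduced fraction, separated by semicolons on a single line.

Amira 1/12; Bashir 1/12; Farouk 1/4; Hanan 1/4; Ibtisam 1/12; Layth 1/12; Maysoon 1/12; Rashida 1/12

There is no surviving spouse, so the entire estate passes to Ghada's descendants per stirpes.
The estate is divided into 4 equal shares of 1/4 among Umar, Samir, Hanan, Farouk.
Umar predeceased; the 1/4 allotted to Umar's branch passes to Umar's issue by representation.
The 1/4 is divided into 3 equal shares of 1/12 among Layth, Rashida, Widad.
Layth is living and takes 1/12.
Rashida is living and takes 1/12.
Widad predeceased; the 1/12 allotted to Widad's branch passes to Widad's issue by representation.
Ibtisam is the sole taker at this level and receives the full 1/12.
Samir predeceased; the 1/4 allotted to Samir's branch passes to Samir's issue by representation.
The 1/4 is divided into 3 equal shares of 1/12 among Maysoon, Amira, Bashir.
Maysoon is living and takes 1/12.
Amira is living and takes 1/12.
Bashir is living and takes 1/12.
Hanan is living and takes 1/4.
Farouk is living and takes 1/4.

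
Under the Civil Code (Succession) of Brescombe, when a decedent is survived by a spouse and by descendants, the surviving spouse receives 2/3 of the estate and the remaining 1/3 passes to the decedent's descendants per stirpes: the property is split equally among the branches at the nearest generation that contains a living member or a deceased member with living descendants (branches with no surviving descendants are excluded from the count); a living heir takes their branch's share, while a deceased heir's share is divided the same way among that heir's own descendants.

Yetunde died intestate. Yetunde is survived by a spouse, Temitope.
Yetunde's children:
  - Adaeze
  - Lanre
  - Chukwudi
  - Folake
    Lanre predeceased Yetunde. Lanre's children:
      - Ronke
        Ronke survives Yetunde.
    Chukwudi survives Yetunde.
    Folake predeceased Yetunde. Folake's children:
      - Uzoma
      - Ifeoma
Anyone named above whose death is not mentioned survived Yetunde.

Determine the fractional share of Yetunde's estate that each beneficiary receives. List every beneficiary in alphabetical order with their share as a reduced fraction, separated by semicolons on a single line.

Adaeze 1/12; Chukwudi 1/12; Ifeoma 1/24; Ronke 1/12; Temitope 2/3; Uzoma 1/24

Temitope, as surviving spouse, takes 2/3.
The remaining 1/3 passes to Yetunde's descendants per stirpes.
The 1/3 is divided into 4 equal shares of 1/12 among Adaeze, Lanre, Chukwudi, Folake.
Adaeze is living and takes 1/12.
Lanre predeceased; the 1/12 allotted to Lanre's branch passes to Lanre's issue by representation.
Ronke is the sole taker at this level and receives the full 1/12.
Chukwudi is living and takes 1/12.
Folake predeceased; the 1/12 allotted to Folake's branch passes to Folake's issue by representation.
The 1/12 is divided into 2 equal shares of 1/24 among Uzoma, Ifeoma.
Uzoma is living and takes 1/24.
Ifeoma is living and takes 1/24.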